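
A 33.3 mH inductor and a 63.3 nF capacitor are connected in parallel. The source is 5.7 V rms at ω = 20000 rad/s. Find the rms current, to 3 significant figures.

X_L = ωL = 666 Ω
X_C = 1/(ωC) = 790 Ω
Parallel: admittances add. Y = 1/(jωL) + jωC
Y = (0 − j0.000236) S
|Y| = 0.000236 S → |Z| = 1/|Y| = 4250 Ω, ∠Z = −∠Y = 90.0°
I = V/|Z| = 5.7/4250 = 1.34 mA

1.34 mA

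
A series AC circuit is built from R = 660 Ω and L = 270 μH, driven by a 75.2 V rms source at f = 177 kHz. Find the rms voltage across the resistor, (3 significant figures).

68.4 V

ω = 2πf = 1.112e+06 rad/s
X_L = ωL = 300 Ω
Z = 660 + j300 Ω
|Z| = √(660² + 300²) = 725 Ω
I = V/|Z| = 104 mA
V_R = I·|Z_R| = 0.104 × 660 = 68.4 V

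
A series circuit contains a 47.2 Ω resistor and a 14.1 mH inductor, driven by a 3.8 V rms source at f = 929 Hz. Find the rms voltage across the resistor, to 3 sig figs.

1.89 V

ω = 2πf = 5837 rad/s
X_L = ωL = 82.3 Ω
Z = 47.2 + j82.3 Ω
|Z| = √(47.2² + 82.3²) = 94.9 Ω
I = V/|Z| = 40.1 mA
V_R = I·|Z_R| = 0.0401 × 47.2 = 1.89 V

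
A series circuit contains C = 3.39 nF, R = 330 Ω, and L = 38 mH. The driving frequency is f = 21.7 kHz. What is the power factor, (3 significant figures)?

0.109

ω = 2πf = 136300 rad/s
X_L = ωL = 5180 Ω
X_C = 1/(ωC) = 2160 Ω
Net reactance X = X_L − X_C = 3020 Ω
Z = 330 + j3020 Ω
|Z| = √(330² + 3020²) = 3040 Ω
∠Z = arctan(3020/330) = 83.8°
cos φ = cos(83.8°) = 0.109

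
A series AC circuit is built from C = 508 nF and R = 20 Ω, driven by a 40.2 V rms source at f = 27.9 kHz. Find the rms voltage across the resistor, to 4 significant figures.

35.05 V

ω = 2πf = 175300 rad/s
X_C = 1/(ωC) = 11.23 Ω
Z = 20.00 − j11.23 Ω
|Z| = √(20.00² + 11.23²) = 22.94 Ω
I = V/|Z| = 1.753 A
V_R = I·|Z_R| = 1.753 × 20.00 = 35.05 V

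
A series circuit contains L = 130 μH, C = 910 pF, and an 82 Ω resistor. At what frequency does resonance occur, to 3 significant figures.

463 kHz

ω₀ = 1/√(LC) = 1/√(0.00013 × 9.1e-10) = 2.907e+06 rad/s
f₀ = ω₀/(2π) = 463 kHz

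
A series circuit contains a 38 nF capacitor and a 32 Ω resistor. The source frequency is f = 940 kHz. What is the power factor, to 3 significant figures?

0.990

ω = 2πf = 5.906e+06 rad/s
X_C = 1/(ωC) = 4.46 Ω
Z = 32.0 − j4.46 Ω
|Z| = √(32.0² + 4.46²) = 32.3 Ω
∠Z = arctan(-4.46/32.0) = -7.93°
cos φ = cos(-7.93°) = 0.990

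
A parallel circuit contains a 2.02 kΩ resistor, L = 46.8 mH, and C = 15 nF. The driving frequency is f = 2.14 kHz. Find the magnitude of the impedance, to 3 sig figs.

679 Ω

ω = 2πf = 13450 rad/s
X_L = ωL = 629 Ω
X_C = 1/(ωC) = 4960 Ω
Parallel: admittances add. Y = 1/R + 1/(jωL) + jωC
Y = (0.000495 − j0.00139) S
|Y| = 0.00147 S → |Z| = 1/|Y| = 679 Ω, ∠Z = −∠Y = 70.4°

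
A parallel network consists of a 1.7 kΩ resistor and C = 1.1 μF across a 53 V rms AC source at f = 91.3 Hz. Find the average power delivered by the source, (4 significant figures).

1.652 W

ω = 2πf = 573.7 rad/s
X_C = 1/(ωC) = 1585 Ω
Parallel: admittances add. Y = 1/R + jωC
Y = (0.0005882 + j0.0006310) S
|Y| = 0.0008627 S → |Z| = 1/|Y| = 1159 Ω, ∠Z = −∠Y = -47.01°
I = V/|Z| = 45.72 mA
P = VI cos φ = 53 × 0.04572 × cos(-47.01°) = 1.652 W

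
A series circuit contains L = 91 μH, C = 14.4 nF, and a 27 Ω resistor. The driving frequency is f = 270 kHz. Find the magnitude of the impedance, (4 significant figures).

116.6 Ω

ω = 2πf = 1.696e+06 rad/s
X_L = ωL = 154.4 Ω
X_C = 1/(ωC) = 40.93 Ω
Net reactance X = X_L − X_C = 113.4 Ω
Z = 27.00 + j113.4 Ω
|Z| = √(27.00² + 113.4²) = 116.6 Ω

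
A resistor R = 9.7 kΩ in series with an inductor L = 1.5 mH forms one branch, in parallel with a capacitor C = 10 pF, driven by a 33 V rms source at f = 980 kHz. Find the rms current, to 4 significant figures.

ω = 2πf = 6.158e+06 rad/s
X_L = ωL = 9236 Ω
X_C = 1/(ωC) = 16240 Ω
Branch 1 (R+jX_L): Z₁ = 9700 + j9236 Ω, |Z₁| = 13390 Ω
Branch 2 (−jX_C): Z₂ = −j16240 Ω
Parallel: Z = Z₁Z₂/(Z₁+Z₂), |Z| = 18180 Ω, ∠Z = -10.57°
I = V/|Z| = 33/18180 = 1.815 mA

1.815 mA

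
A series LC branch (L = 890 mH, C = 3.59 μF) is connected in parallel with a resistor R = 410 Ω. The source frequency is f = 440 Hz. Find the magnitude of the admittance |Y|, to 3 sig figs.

ω = 2πf = 2765 rad/s
X_L = ωL = 2460 Ω
X_C = 1/(ωC) = 101 Ω
Branch 1: Z₁ = R = 410 Ω
Branch 2 (series LC): Z₂ = j(X_L − X_C) = j2360 Ω
Parallel: Z = Z₁Z₂/(Z₁+Z₂), |Z| = 404 Ω, ∠Z = 9.86°
|Y| = 1/|Z| = 2.48 mS

2.48 mS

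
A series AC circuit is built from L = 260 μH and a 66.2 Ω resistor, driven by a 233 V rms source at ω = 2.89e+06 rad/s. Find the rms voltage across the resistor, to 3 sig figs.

20.4 V

X_L = ωL = 751 Ω
Z = 66.2 + j751 Ω
|Z| = √(66.2² + 751²) = 754 Ω
I = V/|Z| = 309 mA
V_R = I·|Z_R| = 0.309 × 66.2 = 20.4 V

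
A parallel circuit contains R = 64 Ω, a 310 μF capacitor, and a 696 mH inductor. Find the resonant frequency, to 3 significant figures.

10.8 Hz

ω₀ = 1/√(LC) = 1/√(0.696 × 0.00031) = 68.08 rad/s
f₀ = ω₀/(2π) = 10.8 Hz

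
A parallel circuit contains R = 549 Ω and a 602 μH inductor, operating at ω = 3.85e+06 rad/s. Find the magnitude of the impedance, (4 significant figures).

X_L = ωL = 2318 Ω
Parallel: admittances add. Y = 1/R + 1/(jωL)
Y = (0.001821 − j0.0004315) S
|Y| = 0.001872 S → |Z| = 1/|Y| = 534.2 Ω, ∠Z = −∠Y = 13.33°

534.2 Ω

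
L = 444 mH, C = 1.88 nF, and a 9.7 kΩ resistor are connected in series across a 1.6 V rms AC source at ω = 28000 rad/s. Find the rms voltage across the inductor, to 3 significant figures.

1.70 V

X_L = ωL = 12400 Ω
X_C = 1/(ωC) = 19000 Ω
Net reactance X = X_L − X_C = -6560 Ω
Z = 9700 − j6560 Ω
|Z| = √(9700² + 6560²) = 11700 Ω
I = V/|Z| = 137 μA
V_L = I·|Z_L| = 0.000137 × 12400 = 1.70 V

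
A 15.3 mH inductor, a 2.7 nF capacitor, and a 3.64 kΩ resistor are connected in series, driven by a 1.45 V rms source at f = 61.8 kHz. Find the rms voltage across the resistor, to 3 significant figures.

0.855 V

ω = 2πf = 388300 rad/s
X_L = ωL = 5940 Ω
X_C = 1/(ωC) = 954 Ω
Net reactance X = X_L − X_C = 4990 Ω
Z = 3640 + j4990 Ω
|Z| = √(3640² + 4990²) = 6170 Ω
I = V/|Z| = 235 μA
V_R = I·|Z_R| = 0.000235 × 3640 = 0.855 V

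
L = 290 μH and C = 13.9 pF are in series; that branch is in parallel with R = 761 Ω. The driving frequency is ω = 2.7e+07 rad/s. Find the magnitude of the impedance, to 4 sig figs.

752.9 Ω

X_L = ωL = 7830 Ω
X_C = 1/(ωC) = 2665 Ω
Branch 1: Z₁ = R = 761.0 Ω
Branch 2 (series LC): Z₂ = j(X_L − X_C) = j5165 Ω
Parallel: Z = Z₁Z₂/(Z₁+Z₂), |Z| = 752.9 Ω, ∠Z = 8.381°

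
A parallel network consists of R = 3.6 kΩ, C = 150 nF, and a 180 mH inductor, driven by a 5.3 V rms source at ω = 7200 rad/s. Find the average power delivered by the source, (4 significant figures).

X_L = ωL = 1296 Ω
X_C = 1/(ωC) = 925.9 Ω
Parallel: admittances add. Y = 1/R + 1/(jωL) + jωC
Y = (0.0002778 + j0.0003084) S
|Y| = 0.0004151 S → |Z| = 1/|Y| = 2409 Ω, ∠Z = −∠Y = -47.99°
I = V/|Z| = 2.200 mA
P = VI cos φ = 5.3 × 0.002200 × cos(-47.99°) = 7.803 mW

7.803 mW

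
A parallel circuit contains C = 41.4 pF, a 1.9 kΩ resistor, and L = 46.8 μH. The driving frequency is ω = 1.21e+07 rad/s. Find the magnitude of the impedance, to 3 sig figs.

X_L = ωL = 566 Ω
X_C = 1/(ωC) = 2000 Ω
Parallel: admittances add. Y = 1/R + 1/(jωL) + jωC
Y = (0.000526 − j0.00126) S
|Y| = 0.00137 S → |Z| = 1/|Y| = 730 Ω, ∠Z = −∠Y = 67.4°

730 Ω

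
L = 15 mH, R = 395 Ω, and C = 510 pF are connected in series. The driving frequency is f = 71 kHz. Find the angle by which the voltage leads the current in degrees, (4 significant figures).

ω = 2πf = 446100 rad/s
X_L = ωL = 6692 Ω
X_C = 1/(ωC) = 4395 Ω
Net reactance X = X_L − X_C = 2296 Ω
Z = 395.0 + j2296 Ω
|Z| = √(395.0² + 2296²) = 2330 Ω
∠Z = arctan(2296/395.0) = 80.24°

80.24°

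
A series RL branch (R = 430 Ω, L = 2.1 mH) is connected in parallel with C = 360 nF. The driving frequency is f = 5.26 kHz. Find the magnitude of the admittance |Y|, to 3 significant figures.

ω = 2πf = 33050 rad/s
X_L = ωL = 69.4 Ω
X_C = 1/(ωC) = 84.0 Ω
Branch 1 (R+jX_L): Z₁ = 430 + j69.4 Ω, |Z₁| = 436 Ω
Branch 2 (−jX_C): Z₂ = −j84.0 Ω
Parallel: Z = Z₁Z₂/(Z₁+Z₂), |Z| = 85.1 Ω, ∠Z = -78.9°
|Y| = 1/|Z| = 11.8 mS

11.8 mS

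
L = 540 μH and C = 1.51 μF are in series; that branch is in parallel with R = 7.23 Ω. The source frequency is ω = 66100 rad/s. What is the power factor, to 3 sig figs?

0.963

X_L = ωL = 35.7 Ω
X_C = 1/(ωC) = 10.0 Ω
Branch 1: Z₁ = R = 7.23 Ω
Branch 2 (series LC): Z₂ = j(X_L − X_C) = j25.7 Ω
Parallel: Z = Z₁Z₂/(Z₁+Z₂), |Z| = 6.96 Ω, ∠Z = 15.7°
cos φ = cos(15.7°) = 0.963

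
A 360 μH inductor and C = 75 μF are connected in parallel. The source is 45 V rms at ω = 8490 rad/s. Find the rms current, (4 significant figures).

X_L = ωL = 3.056 Ω
X_C = 1/(ωC) = 1.570 Ω
Parallel: admittances add. Y = 1/(jωL) + jωC
Y = (0 + j0.3096) S
|Y| = 0.3096 S → |Z| = 1/|Y| = 3.230 Ω, ∠Z = −∠Y = -90.00°
I = V/|Z| = 45/3.230 = 13.93 A

13.93 A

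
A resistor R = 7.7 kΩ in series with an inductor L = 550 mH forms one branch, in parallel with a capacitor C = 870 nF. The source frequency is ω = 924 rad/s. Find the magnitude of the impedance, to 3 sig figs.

X_L = ωL = 508 Ω
X_C = 1/(ωC) = 1240 Ω
Branch 1 (R+jX_L): Z₁ = 7700 + j508 Ω, |Z₁| = 7720 Ω
Branch 2 (−jX_C): Z₂ = −j1240 Ω
Parallel: Z = Z₁Z₂/(Z₁+Z₂), |Z| = 1240 Ω, ∠Z = -80.8°

1240 Ω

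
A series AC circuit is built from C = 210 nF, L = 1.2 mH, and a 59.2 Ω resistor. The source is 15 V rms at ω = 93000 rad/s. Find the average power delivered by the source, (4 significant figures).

1.862 W

X_L = ωL = 111.6 Ω
X_C = 1/(ωC) = 51.20 Ω
Net reactance X = X_L − X_C = 60.40 Ω
Z = 59.20 + j60.40 Ω
|Z| = √(59.20² + 60.40²) = 84.57 Ω
∠Z = arctan(60.40/59.20) = 45.57°
I = V/|Z| = 177.4 mA
P = VI cos φ = 15 × 0.1774 × cos(45.57°) = 1.862 W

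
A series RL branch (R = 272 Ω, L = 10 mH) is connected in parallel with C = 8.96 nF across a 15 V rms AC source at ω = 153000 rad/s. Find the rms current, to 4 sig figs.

11.19 mA

X_L = ωL = 1530 Ω
X_C = 1/(ωC) = 729.5 Ω
Branch 1 (R+jX_L): Z₁ = 272.0 + j1530 Ω, |Z₁| = 1554 Ω
Branch 2 (−jX_C): Z₂ = −j729.5 Ω
Parallel: Z = Z₁Z₂/(Z₁+Z₂), |Z| = 1341 Ω, ∠Z = -81.31°
I = V/|Z| = 15/1341 = 11.19 mA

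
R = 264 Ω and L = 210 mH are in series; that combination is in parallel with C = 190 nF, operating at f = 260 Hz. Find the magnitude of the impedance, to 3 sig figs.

ω = 2πf = 1634 rad/s
X_L = ωL = 343 Ω
X_C = 1/(ωC) = 3220 Ω
Branch 1 (R+jX_L): Z₁ = 264 + j343 Ω, |Z₁| = 433 Ω
Branch 2 (−jX_C): Z₂ = −j3220 Ω
Parallel: Z = Z₁Z₂/(Z₁+Z₂), |Z| = 482 Ω, ∠Z = 47.2°

482 Ω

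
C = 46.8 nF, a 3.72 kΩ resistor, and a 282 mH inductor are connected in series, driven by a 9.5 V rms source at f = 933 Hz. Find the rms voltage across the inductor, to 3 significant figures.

ω = 2πf = 5862 rad/s
X_L = ωL = 1650 Ω
X_C = 1/(ωC) = 3640 Ω
Net reactance X = X_L − X_C = -1990 Ω
Z = 3720 − j1990 Ω
|Z| = √(3720² + 1990²) = 4220 Ω
I = V/|Z| = 2.25 mA
V_L = I·|Z_L| = 0.00225 × 1650 = 3.72 V

3.72 V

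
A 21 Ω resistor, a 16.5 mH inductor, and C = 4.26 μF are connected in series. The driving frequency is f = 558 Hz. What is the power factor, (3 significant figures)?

ω = 2πf = 3506 rad/s
X_L = ωL = 57.8 Ω
X_C = 1/(ωC) = 67.0 Ω
Net reactance X = X_L − X_C = -9.10 Ω
Z = 21.0 − j9.10 Ω
|Z| = √(21.0² + 9.10²) = 22.9 Ω
∠Z = arctan(-9.10/21.0) = -23.4°
cos φ = cos(-23.4°) = 0.917

0.917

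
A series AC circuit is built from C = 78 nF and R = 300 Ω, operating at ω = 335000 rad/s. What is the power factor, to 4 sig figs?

X_C = 1/(ωC) = 38.27 Ω
Z = 300.0 − j38.27 Ω
|Z| = √(300.0² + 38.27²) = 302.4 Ω
∠Z = arctan(-38.27/300.0) = -7.270°
cos φ = cos(-7.270°) = 0.9920

0.9920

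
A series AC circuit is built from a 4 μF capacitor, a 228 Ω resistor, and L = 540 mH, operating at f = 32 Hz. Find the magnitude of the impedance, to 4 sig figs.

1158 Ω

ω = 2πf = 201.1 rad/s
X_L = ωL = 108.6 Ω
X_C = 1/(ωC) = 1243 Ω
Net reactance X = X_L − X_C = -1135 Ω
Z = 228.0 − j1135 Ω
|Z| = √(228.0² + 1135²) = 1158 Ω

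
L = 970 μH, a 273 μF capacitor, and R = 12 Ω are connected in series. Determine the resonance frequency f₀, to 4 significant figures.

ω₀ = 1/√(LC) = 1/√(0.00097 × 0.000273) = 1943 rad/s
f₀ = ω₀/(2π) = 309.3 Hz

309.3 Hz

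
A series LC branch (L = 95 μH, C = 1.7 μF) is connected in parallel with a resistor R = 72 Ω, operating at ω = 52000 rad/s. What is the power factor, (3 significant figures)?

X_L = ωL = 4.94 Ω
X_C = 1/(ωC) = 11.3 Ω
Branch 1: Z₁ = R = 72.0 Ω
Branch 2 (series LC): Z₂ = j(X_L − X_C) = −j6.37 Ω
Parallel: Z = Z₁Z₂/(Z₁+Z₂), |Z| = 6.35 Ω, ∠Z = -84.9°
cos φ = cos(-84.9°) = 0.0882

0.0882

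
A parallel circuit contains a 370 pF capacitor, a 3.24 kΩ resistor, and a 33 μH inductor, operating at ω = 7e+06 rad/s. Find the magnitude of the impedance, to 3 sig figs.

566 Ω

X_L = ωL = 231 Ω
X_C = 1/(ωC) = 386 Ω
Parallel: admittances add. Y = 1/R + 1/(jωL) + jωC
Y = (0.000309 − j0.00174) S
|Y| = 0.00177 S → |Z| = 1/|Y| = 566 Ω, ∠Z = −∠Y = 79.9°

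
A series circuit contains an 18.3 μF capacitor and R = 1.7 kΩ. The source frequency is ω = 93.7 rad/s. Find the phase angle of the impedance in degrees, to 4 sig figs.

-18.93°

X_C = 1/(ωC) = 583.2 Ω
Z = 1700 − j583.2 Ω
|Z| = √(1700² + 583.2²) = 1797 Ω
∠Z = arctan(-583.2/1700) = -18.93°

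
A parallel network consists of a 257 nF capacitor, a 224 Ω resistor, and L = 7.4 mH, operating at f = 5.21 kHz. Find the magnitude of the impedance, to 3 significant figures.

162 Ω

ω = 2πf = 32740 rad/s
X_L = ωL = 242 Ω
X_C = 1/(ωC) = 119 Ω
Parallel: admittances add. Y = 1/R + 1/(jωL) + jωC
Y = (0.00446 + j0.00428) S
|Y| = 0.00619 S → |Z| = 1/|Y| = 162 Ω, ∠Z = −∠Y = -43.8°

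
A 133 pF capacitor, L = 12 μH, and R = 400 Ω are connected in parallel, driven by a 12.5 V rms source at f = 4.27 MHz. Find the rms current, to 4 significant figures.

31.78 mA

ω = 2πf = 2.683e+07 rad/s
X_L = ωL = 322.0 Ω
X_C = 1/(ωC) = 280.2 Ω
Parallel: admittances add. Y = 1/R + 1/(jωL) + jωC
Y = (0.002500 + j0.0004622) S
|Y| = 0.002542 S → |Z| = 1/|Y| = 393.3 Ω, ∠Z = −∠Y = -10.47°
I = V/|Z| = 12.5/393.3 = 31.78 mA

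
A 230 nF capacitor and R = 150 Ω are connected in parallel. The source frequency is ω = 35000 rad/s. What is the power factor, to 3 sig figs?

0.638

X_C = 1/(ωC) = 124 Ω
Parallel: admittances add. Y = 1/R + jωC
Y = (0.00667 + j0.00805) S
|Y| = 0.0105 S → |Z| = 1/|Y| = 95.7 Ω, ∠Z = −∠Y = -50.4°
cos φ = cos(-50.4°) = 0.638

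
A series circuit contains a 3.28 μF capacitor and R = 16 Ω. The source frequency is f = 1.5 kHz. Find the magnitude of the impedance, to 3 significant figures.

ω = 2πf = 9425 rad/s
X_C = 1/(ωC) = 32.3 Ω
Z = 16.0 − j32.3 Ω
|Z| = √(16.0² + 32.3²) = 36.1 Ω

36.1 Ω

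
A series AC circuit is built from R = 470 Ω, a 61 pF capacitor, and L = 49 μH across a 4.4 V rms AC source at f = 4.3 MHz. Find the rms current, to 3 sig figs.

ω = 2πf = 2.702e+07 rad/s
X_L = ωL = 1320 Ω
X_C = 1/(ωC) = 607 Ω
Net reactance X = X_L − X_C = 717 Ω
Z = 470 + j717 Ω
|Z| = √(470² + 717²) = 857 Ω
I = V/|Z| = 4.4/857 = 5.13 mA

5.13 mA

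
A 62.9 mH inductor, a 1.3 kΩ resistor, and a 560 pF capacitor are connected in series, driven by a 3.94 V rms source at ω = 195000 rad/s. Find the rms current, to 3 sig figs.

X_L = ωL = 12300 Ω
X_C = 1/(ωC) = 9160 Ω
Net reactance X = X_L − X_C = 3110 Ω
Z = 1300 + j3110 Ω
|Z| = √(1300² + 3110²) = 3370 Ω
I = V/|Z| = 3.94/3370 = 1.17 mA

1.17 mA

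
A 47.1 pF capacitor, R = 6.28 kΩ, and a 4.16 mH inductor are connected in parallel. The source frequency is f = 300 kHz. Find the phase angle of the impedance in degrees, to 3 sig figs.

13.7°

ω = 2πf = 1.885e+06 rad/s
X_L = ωL = 7840 Ω
X_C = 1/(ωC) = 11300 Ω
Parallel: admittances add. Y = 1/R + 1/(jωL) + jωC
Y = (0.000159 − j3.87e-05) S
|Y| = 0.000164 S → |Z| = 1/|Y| = 6100 Ω, ∠Z = −∠Y = 13.7°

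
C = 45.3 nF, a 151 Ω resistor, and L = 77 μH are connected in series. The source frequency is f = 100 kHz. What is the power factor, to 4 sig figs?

0.9962

ω = 2πf = 628300 rad/s
X_L = ωL = 48.38 Ω
X_C = 1/(ωC) = 35.13 Ω
Net reactance X = X_L − X_C = 13.25 Ω
Z = 151.0 + j13.25 Ω
|Z| = √(151.0² + 13.25²) = 151.6 Ω
∠Z = arctan(13.25/151.0) = 5.014°
cos φ = cos(5.014°) = 0.9962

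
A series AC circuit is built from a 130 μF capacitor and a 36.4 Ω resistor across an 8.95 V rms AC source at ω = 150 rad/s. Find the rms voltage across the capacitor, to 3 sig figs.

7.30 V

X_C = 1/(ωC) = 51.3 Ω
Z = 36.4 − j51.3 Ω
|Z| = √(36.4² + 51.3²) = 62.9 Ω
I = V/|Z| = 142 mA
V_C = I·|Z_C| = 0.142 × 51.3 = 7.30 V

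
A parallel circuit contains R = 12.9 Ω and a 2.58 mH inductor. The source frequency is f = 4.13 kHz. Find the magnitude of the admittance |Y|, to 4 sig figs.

ω = 2πf = 25950 rad/s
X_L = ωL = 66.95 Ω
Parallel: admittances add. Y = 1/R + 1/(jωL)
Y = (0.07752 − j0.01494) S
|Y| = 0.07895 S → |Z| = 1/|Y| = 12.67 Ω, ∠Z = −∠Y = 10.91°

78.95 mS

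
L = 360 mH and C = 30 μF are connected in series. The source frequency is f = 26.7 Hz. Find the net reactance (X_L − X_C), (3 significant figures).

-138 Ω

ω = 2πf = 167.8 rad/s
X_L = ωL = 60.4 Ω
X_C = 1/(ωC) = 199 Ω
X = 60.4 − 199 = -138 Ω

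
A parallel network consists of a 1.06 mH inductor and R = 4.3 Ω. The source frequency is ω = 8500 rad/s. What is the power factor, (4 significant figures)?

0.9025

X_L = ωL = 9.010 Ω
Parallel: admittances add. Y = 1/R + 1/(jωL)
Y = (0.2326 − j0.1110) S
|Y| = 0.2577 S → |Z| = 1/|Y| = 3.881 Ω, ∠Z = −∠Y = 25.51°
cos φ = cos(25.51°) = 0.9025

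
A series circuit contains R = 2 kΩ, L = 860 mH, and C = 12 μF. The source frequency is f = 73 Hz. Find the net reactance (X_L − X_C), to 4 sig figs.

ω = 2πf = 458.7 rad/s
X_L = ωL = 394.5 Ω
X_C = 1/(ωC) = 181.7 Ω
X = 394.5 − 181.7 = 212.8 Ω

212.8 Ω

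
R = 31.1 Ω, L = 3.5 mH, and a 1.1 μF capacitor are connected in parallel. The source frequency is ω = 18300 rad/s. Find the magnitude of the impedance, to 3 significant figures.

X_L = ωL = 64.0 Ω
X_C = 1/(ωC) = 49.7 Ω
Parallel: admittances add. Y = 1/R + 1/(jωL) + jωC
Y = (0.0322 + j0.00452) S
|Y| = 0.0325 S → |Z| = 1/|Y| = 30.8 Ω, ∠Z = −∠Y = -8.00°

30.8 Ω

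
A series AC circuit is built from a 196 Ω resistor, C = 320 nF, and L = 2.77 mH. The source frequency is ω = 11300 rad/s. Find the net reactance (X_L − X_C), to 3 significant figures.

X_L = ωL = 31.3 Ω
X_C = 1/(ωC) = 277 Ω
X = 31.3 − 277 = -245 Ω

-245 Ω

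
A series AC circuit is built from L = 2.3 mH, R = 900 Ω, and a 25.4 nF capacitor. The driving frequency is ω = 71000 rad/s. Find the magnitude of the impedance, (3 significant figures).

X_L = ωL = 163 Ω
X_C = 1/(ωC) = 555 Ω
Net reactance X = X_L − X_C = -391 Ω
Z = 900 − j391 Ω
|Z| = √(900² + 391²) = 981 Ω

981 Ω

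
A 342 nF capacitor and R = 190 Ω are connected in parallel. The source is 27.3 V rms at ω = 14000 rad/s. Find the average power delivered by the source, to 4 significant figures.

X_C = 1/(ωC) = 208.9 Ω
Parallel: admittances add. Y = 1/R + jωC
Y = (0.005263 + j0.004788) S
|Y| = 0.007115 S → |Z| = 1/|Y| = 140.5 Ω, ∠Z = −∠Y = -42.29°
I = V/|Z| = 194.2 mA
P = VI cos φ = 27.3 × 0.1942 × cos(-42.29°) = 3.923 W

3.923 W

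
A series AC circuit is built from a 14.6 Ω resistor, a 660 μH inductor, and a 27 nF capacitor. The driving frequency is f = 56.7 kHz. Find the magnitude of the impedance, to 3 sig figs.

132 Ω

ω = 2πf = 356300 rad/s
X_L = ωL = 235 Ω
X_C = 1/(ωC) = 104 Ω
Net reactance X = X_L − X_C = 131 Ω
Z = 14.6 + j131 Ω
|Z| = √(14.6² + 131²) = 132 Ω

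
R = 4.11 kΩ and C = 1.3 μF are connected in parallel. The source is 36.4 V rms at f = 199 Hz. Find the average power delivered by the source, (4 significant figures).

ω = 2πf = 1250 rad/s
X_C = 1/(ωC) = 615.2 Ω
Parallel: admittances add. Y = 1/R + jωC
Y = (0.0002433 + j0.001625) S
|Y| = 0.001644 S → |Z| = 1/|Y| = 608.4 Ω, ∠Z = −∠Y = -81.49°
I = V/|Z| = 59.83 mA
P = VI cos φ = 36.4 × 0.05983 × cos(-81.49°) = 322.4 mW

322.4 mW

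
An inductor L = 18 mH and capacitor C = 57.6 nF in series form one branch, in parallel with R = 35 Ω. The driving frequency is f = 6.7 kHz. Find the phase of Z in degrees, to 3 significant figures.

5.79°

ω = 2πf = 42100 rad/s
X_L = ωL = 758 Ω
X_C = 1/(ωC) = 412 Ω
Branch 1: Z₁ = R = 35.0 Ω
Branch 2 (series LC): Z₂ = j(X_L − X_C) = j345 Ω
Parallel: Z = Z₁Z₂/(Z₁+Z₂), |Z| = 34.8 Ω, ∠Z = 5.79°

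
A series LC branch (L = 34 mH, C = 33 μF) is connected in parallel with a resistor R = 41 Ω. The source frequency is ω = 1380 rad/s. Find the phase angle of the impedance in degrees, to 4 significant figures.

58.67°

X_L = ωL = 46.92 Ω
X_C = 1/(ωC) = 21.96 Ω
Branch 1: Z₁ = R = 41.00 Ω
Branch 2 (series LC): Z₂ = j(X_L − X_C) = j24.96 Ω
Parallel: Z = Z₁Z₂/(Z₁+Z₂), |Z| = 21.32 Ω, ∠Z = 58.67°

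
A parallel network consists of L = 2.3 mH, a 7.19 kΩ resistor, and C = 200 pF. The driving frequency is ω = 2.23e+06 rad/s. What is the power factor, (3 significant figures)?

0.485

X_L = ωL = 5130 Ω
X_C = 1/(ωC) = 2240 Ω
Parallel: admittances add. Y = 1/R + 1/(jωL) + jωC
Y = (0.000139 + j0.000251) S
|Y| = 0.000287 S → |Z| = 1/|Y| = 3480 Ω, ∠Z = −∠Y = -61.0°
cos φ = cos(-61.0°) = 0.485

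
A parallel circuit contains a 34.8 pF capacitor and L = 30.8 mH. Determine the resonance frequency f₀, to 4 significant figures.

153.7 kHz

ω₀ = 1/√(LC) = 1/√(0.0308 × 3.48e-11) = 965900 rad/s
f₀ = ω₀/(2π) = 153.7 kHz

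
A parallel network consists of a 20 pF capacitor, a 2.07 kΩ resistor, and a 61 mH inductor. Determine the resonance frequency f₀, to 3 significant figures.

144 kHz

ω₀ = 1/√(LC) = 1/√(0.061 × 2e-11) = 905400 rad/s
f₀ = ω₀/(2π) = 144 kHz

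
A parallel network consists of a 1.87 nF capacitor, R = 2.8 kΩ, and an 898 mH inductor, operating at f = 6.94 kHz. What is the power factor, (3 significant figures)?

0.988

ω = 2πf = 43610 rad/s
X_L = ωL = 39200 Ω
X_C = 1/(ωC) = 12300 Ω
Parallel: admittances add. Y = 1/R + 1/(jωL) + jωC
Y = (0.000357 + j5.6e-05) S
|Y| = 0.000362 S → |Z| = 1/|Y| = 2770 Ω, ∠Z = −∠Y = -8.91°
cos φ = cos(-8.91°) = 0.988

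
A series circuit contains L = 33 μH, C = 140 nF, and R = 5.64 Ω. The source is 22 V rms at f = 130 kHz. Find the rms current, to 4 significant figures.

1.154 A

ω = 2πf = 816800 rad/s
X_L = ωL = 26.95 Ω
X_C = 1/(ωC) = 8.745 Ω
Net reactance X = X_L − X_C = 18.21 Ω
Z = 5.640 + j18.21 Ω
|Z| = √(5.640² + 18.21²) = 19.06 Ω
I = V/|Z| = 22/19.06 = 1.154 A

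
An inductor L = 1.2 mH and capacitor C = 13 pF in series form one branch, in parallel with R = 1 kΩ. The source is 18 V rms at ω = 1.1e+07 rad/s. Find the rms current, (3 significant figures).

18.2 mA

X_L = ωL = 13200 Ω
X_C = 1/(ωC) = 6990 Ω
Branch 1: Z₁ = R = 1000 Ω
Branch 2 (series LC): Z₂ = j(X_L − X_C) = j6210 Ω
Parallel: Z = Z₁Z₂/(Z₁+Z₂), |Z| = 987 Ω, ∠Z = 9.15°
I = V/|Z| = 18/987 = 18.2 mA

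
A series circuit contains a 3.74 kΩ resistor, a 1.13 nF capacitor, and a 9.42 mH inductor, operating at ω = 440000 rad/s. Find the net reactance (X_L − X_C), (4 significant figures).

2134 Ω

X_L = ωL = 4145 Ω
X_C = 1/(ωC) = 2011 Ω
X = 4145 − 2011 = 2134 Ω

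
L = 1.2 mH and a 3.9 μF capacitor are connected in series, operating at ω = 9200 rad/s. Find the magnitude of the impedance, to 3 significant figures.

X_L = ωL = 11.0 Ω
X_C = 1/(ωC) = 27.9 Ω
Net reactance X = X_L − X_C = -16.8 Ω
Z = − j16.8 Ω
|Z| = √(0² + 16.8²) = 16.8 Ω

16.8 Ω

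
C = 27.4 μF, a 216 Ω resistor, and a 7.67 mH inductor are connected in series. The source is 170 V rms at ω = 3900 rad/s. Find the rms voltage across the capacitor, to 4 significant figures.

X_L = ωL = 29.91 Ω
X_C = 1/(ωC) = 9.358 Ω
Net reactance X = X_L − X_C = 20.55 Ω
Z = 216.0 + j20.55 Ω
|Z| = √(216.0² + 20.55²) = 217.0 Ω
I = V/|Z| = 783.5 mA
V_C = I·|Z_C| = 0.7835 × 9.358 = 7.332 V

7.332 V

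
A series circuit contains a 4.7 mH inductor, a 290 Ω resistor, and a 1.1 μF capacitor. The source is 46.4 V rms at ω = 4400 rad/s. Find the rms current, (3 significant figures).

135 mA

X_L = ωL = 20.7 Ω
X_C = 1/(ωC) = 207 Ω
Net reactance X = X_L − X_C = -186 Ω
Z = 290 − j186 Ω
|Z| = √(290² + 186²) = 344 Ω
I = V/|Z| = 46.4/344 = 135 mA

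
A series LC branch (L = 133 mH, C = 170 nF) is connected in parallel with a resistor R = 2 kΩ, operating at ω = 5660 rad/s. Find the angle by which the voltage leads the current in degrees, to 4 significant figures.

-81.85°

X_L = ωL = 752.8 Ω
X_C = 1/(ωC) = 1039 Ω
Branch 1: Z₁ = R = 2000 Ω
Branch 2 (series LC): Z₂ = j(X_L − X_C) = −j286.5 Ω
Parallel: Z = Z₁Z₂/(Z₁+Z₂), |Z| = 283.6 Ω, ∠Z = -81.85°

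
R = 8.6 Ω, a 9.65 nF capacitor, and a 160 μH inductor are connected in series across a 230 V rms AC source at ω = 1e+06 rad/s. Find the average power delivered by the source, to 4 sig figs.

X_L = ωL = 160.0 Ω
X_C = 1/(ωC) = 103.6 Ω
Net reactance X = X_L − X_C = 56.37 Ω
Z = 8.600 + j56.37 Ω
|Z| = √(8.600² + 56.37²) = 57.03 Ω
∠Z = arctan(56.37/8.600) = 81.33°
I = V/|Z| = 4.033 A
P = VI cos φ = 230 × 4.033 × cos(81.33°) = 139.9 W

139.9 W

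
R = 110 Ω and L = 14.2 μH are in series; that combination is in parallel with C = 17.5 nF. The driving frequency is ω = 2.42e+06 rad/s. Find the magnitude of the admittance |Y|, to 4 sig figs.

X_L = ωL = 34.36 Ω
X_C = 1/(ωC) = 23.61 Ω
Branch 1 (R+jX_L): Z₁ = 110.0 + j34.36 Ω, |Z₁| = 115.2 Ω
Branch 2 (−jX_C): Z₂ = −j23.61 Ω
Parallel: Z = Z₁Z₂/(Z₁+Z₂), |Z| = 24.62 Ω, ∠Z = -78.23°
|Y| = 1/|Z| = 40.62 mS

40.62 mS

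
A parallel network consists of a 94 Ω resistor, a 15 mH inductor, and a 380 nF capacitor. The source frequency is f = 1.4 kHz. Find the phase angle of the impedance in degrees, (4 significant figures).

ω = 2πf = 8796 rad/s
X_L = ωL = 131.9 Ω
X_C = 1/(ωC) = 299.2 Ω
Parallel: admittances add. Y = 1/R + 1/(jωL) + jωC
Y = (0.01064 − j0.004236) S
|Y| = 0.01145 S → |Z| = 1/|Y| = 87.33 Ω, ∠Z = −∠Y = 21.71°

21.71°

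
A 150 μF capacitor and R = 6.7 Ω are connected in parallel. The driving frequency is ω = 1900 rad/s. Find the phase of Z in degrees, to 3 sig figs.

-62.4°

X_C = 1/(ωC) = 3.51 Ω
Parallel: admittances add. Y = 1/R + jωC
Y = (0.149 + j0.285) S
|Y| = 0.322 S → |Z| = 1/|Y| = 3.11 Ω, ∠Z = −∠Y = -62.4°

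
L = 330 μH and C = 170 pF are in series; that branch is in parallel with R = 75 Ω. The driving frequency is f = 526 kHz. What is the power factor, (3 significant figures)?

ω = 2πf = 3.305e+06 rad/s
X_L = ωL = 1090 Ω
X_C = 1/(ωC) = 1780 Ω
Branch 1: Z₁ = R = 75.0 Ω
Branch 2 (series LC): Z₂ = j(X_L − X_C) = −j689 Ω
Parallel: Z = Z₁Z₂/(Z₁+Z₂), |Z| = 74.6 Ω, ∠Z = -6.21°
cos φ = cos(-6.21°) = 0.994

0.994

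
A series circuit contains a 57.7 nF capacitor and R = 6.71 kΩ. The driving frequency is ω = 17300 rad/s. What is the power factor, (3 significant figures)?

X_C = 1/(ωC) = 1000 Ω
Z = 6710 − j1000 Ω
|Z| = √(6710² + 1000²) = 6780 Ω
∠Z = arctan(-1000/6710) = -8.49°
cos φ = cos(-8.49°) = 0.989

0.989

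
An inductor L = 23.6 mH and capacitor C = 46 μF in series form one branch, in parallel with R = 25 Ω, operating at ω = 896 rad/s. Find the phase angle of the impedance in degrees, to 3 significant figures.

-82.9°

X_L = ωL = 21.1 Ω
X_C = 1/(ωC) = 24.3 Ω
Branch 1: Z₁ = R = 25.0 Ω
Branch 2 (series LC): Z₂ = j(X_L − X_C) = −j3.12 Ω
Parallel: Z = Z₁Z₂/(Z₁+Z₂), |Z| = 3.09 Ω, ∠Z = -82.9°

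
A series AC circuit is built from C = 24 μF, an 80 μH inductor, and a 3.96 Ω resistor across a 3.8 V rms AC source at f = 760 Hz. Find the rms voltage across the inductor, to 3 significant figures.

0.157 V

ω = 2πf = 4775 rad/s
X_L = ωL = 0.382 Ω
X_C = 1/(ωC) = 8.73 Ω
Net reactance X = X_L − X_C = -8.34 Ω
Z = 3.96 − j8.34 Ω
|Z| = √(3.96² + 8.34²) = 9.24 Ω
I = V/|Z| = 411 mA
V_L = I·|Z_L| = 0.411 × 0.382 = 0.157 V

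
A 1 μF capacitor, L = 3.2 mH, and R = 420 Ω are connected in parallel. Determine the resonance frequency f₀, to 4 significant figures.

ω₀ = 1/√(LC) = 1/√(0.0032 × 1e-06) = 17680 rad/s
f₀ = ω₀/(2π) = 2.813 kHz

2.813 kHz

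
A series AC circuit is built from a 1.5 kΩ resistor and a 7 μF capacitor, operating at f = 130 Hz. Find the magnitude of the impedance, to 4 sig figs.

1510 Ω

ω = 2πf = 816.8 rad/s
X_C = 1/(ωC) = 174.9 Ω
Z = 1500 − j174.9 Ω
|Z| = √(1500² + 174.9²) = 1510 Ω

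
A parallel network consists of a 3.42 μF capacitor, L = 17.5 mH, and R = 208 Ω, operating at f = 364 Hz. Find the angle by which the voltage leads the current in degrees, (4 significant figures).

74.35°

ω = 2πf = 2287 rad/s
X_L = ωL = 40.02 Ω
X_C = 1/(ωC) = 127.8 Ω
Parallel: admittances add. Y = 1/R + 1/(jωL) + jωC
Y = (0.004808 − j0.01716) S
|Y| = 0.01782 S → |Z| = 1/|Y| = 56.10 Ω, ∠Z = −∠Y = 74.35°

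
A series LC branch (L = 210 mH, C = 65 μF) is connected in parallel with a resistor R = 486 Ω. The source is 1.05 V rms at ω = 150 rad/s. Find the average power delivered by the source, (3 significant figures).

X_L = ωL = 31.5 Ω
X_C = 1/(ωC) = 103 Ω
Branch 1: Z₁ = R = 486 Ω
Branch 2 (series LC): Z₂ = j(X_L − X_C) = −j71.1 Ω
Parallel: Z = Z₁Z₂/(Z₁+Z₂), |Z| = 70.3 Ω, ∠Z = -81.7°
I = V/|Z| = 14.9 mA
P = VI cos φ = 1.05 × 0.0149 × cos(-81.7°) = 2.27 mW

2.27 mW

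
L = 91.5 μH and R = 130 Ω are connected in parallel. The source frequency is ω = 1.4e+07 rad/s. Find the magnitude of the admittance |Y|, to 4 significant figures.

X_L = ωL = 1281 Ω
Parallel: admittances add. Y = 1/R + 1/(jωL)
Y = (0.007692 − j0.0007806) S
|Y| = 0.007732 S → |Z| = 1/|Y| = 129.3 Ω, ∠Z = −∠Y = 5.795°

7.732 mS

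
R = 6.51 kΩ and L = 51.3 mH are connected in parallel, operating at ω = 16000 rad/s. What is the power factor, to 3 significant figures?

0.125

X_L = ωL = 821 Ω
Parallel: admittances add. Y = 1/R + 1/(jωL)
Y = (0.000154 − j0.00122) S
|Y| = 0.00123 S → |Z| = 1/|Y| = 814 Ω, ∠Z = −∠Y = 82.8°
cos φ = cos(82.8°) = 0.125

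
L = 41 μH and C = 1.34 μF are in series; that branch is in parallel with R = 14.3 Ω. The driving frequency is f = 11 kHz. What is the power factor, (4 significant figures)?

ω = 2πf = 69120 rad/s
X_L = ωL = 2.834 Ω
X_C = 1/(ωC) = 10.80 Ω
Branch 1: Z₁ = R = 14.30 Ω
Branch 2 (series LC): Z₂ = j(X_L − X_C) = −j7.964 Ω
Parallel: Z = Z₁Z₂/(Z₁+Z₂), |Z| = 6.958 Ω, ∠Z = -60.89°
cos φ = cos(-60.89°) = 0.4865

0.4865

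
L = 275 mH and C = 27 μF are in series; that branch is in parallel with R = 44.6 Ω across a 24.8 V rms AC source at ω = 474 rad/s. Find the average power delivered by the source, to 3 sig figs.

13.8 W

X_L = ωL = 130 Ω
X_C = 1/(ωC) = 78.1 Ω
Branch 1: Z₁ = R = 44.6 Ω
Branch 2 (series LC): Z₂ = j(X_L − X_C) = j52.2 Ω
Parallel: Z = Z₁Z₂/(Z₁+Z₂), |Z| = 33.9 Ω, ∠Z = 40.5°
I = V/|Z| = 731 mA
P = VI cos φ = 24.8 × 0.731 × cos(40.5°) = 13.8 W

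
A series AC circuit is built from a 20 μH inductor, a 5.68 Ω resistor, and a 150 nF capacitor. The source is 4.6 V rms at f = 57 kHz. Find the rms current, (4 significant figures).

ω = 2πf = 358100 rad/s
X_L = ωL = 7.163 Ω
X_C = 1/(ωC) = 18.61 Ω
Net reactance X = X_L − X_C = -11.45 Ω
Z = 5.680 − j11.45 Ω
|Z| = √(5.680² + 11.45²) = 12.78 Ω
I = V/|Z| = 4.6/12.78 = 359.9 mA

359.9 mA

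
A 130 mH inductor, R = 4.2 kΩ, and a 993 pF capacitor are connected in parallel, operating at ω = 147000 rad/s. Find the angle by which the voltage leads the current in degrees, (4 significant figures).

-21.47°

X_L = ωL = 19110 Ω
X_C = 1/(ωC) = 6851 Ω
Parallel: admittances add. Y = 1/R + 1/(jωL) + jωC
Y = (0.0002381 + j9.364e-05) S
|Y| = 0.0002558 S → |Z| = 1/|Y| = 3909 Ω, ∠Z = −∠Y = -21.47°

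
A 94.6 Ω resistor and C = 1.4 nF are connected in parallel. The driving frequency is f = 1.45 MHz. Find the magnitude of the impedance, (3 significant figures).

60.4 Ω

ω = 2πf = 9.111e+06 rad/s
X_C = 1/(ωC) = 78.4 Ω
Parallel: admittances add. Y = 1/R + jωC
Y = (0.0106 + j0.0128) S
|Y| = 0.0166 S → |Z| = 1/|Y| = 60.4 Ω, ∠Z = −∠Y = -50.3°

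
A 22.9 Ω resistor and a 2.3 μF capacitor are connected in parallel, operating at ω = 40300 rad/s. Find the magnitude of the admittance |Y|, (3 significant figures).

X_C = 1/(ωC) = 10.8 Ω
Parallel: admittances add. Y = 1/R + jωC
Y = (0.0437 + j0.0927) S
|Y| = 0.102 S → |Z| = 1/|Y| = 9.76 Ω, ∠Z = −∠Y = -64.8°

102 mS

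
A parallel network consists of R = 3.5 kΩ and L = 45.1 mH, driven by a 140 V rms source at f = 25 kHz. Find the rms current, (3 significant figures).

ω = 2πf = 157100 rad/s
X_L = ωL = 7080 Ω
Parallel: admittances add. Y = 1/R + 1/(jωL)
Y = (0.000286 − j0.000141) S
|Y| = 0.000319 S → |Z| = 1/|Y| = 3140 Ω, ∠Z = −∠Y = 26.3°
I = V/|Z| = 140/3140 = 44.6 mA

44.6 mA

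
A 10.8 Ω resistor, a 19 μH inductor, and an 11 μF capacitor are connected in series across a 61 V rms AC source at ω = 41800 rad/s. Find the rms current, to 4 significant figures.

5.603 A

X_L = ωL = 0.7942 Ω
X_C = 1/(ωC) = 2.175 Ω
Net reactance X = X_L − X_C = -1.381 Ω
Z = 10.80 − j1.381 Ω
|Z| = √(10.80² + 1.381²) = 10.89 Ω
I = V/|Z| = 61/10.89 = 5.603 A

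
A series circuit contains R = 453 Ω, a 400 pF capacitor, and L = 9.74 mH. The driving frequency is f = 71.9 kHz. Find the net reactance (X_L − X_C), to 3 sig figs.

ω = 2πf = 451800 rad/s
X_L = ωL = 4400 Ω
X_C = 1/(ωC) = 5530 Ω
X = 4400 − 5530 = -1130 Ω

-1130 Ω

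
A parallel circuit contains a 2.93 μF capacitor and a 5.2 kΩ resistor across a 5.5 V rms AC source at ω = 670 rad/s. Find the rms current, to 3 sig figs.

X_C = 1/(ωC) = 509 Ω
Parallel: admittances add. Y = 1/R + jωC
Y = (0.000192 + j0.00196) S
|Y| = 0.00197 S → |Z| = 1/|Y| = 507 Ω, ∠Z = −∠Y = -84.4°
I = V/|Z| = 5.5/507 = 10.8 mA

10.8 mA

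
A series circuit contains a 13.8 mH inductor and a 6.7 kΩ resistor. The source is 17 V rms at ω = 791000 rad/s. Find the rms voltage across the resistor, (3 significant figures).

X_L = ωL = 10900 Ω
Z = 6700 + j10900 Ω
|Z| = √(6700² + 10900²) = 12800 Ω
I = V/|Z| = 1.33 mA
V_R = I·|Z_R| = 0.00133 × 6700 = 8.89 V

8.89 V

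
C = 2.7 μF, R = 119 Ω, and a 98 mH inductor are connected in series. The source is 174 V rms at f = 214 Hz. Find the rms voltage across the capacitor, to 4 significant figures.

ω = 2πf = 1345 rad/s
X_L = ωL = 131.8 Ω
X_C = 1/(ωC) = 275.4 Ω
Net reactance X = X_L − X_C = -143.7 Ω
Z = 119.0 − j143.7 Ω
|Z| = √(119.0² + 143.7²) = 186.6 Ω
I = V/|Z| = 932.7 mA
V_C = I·|Z_C| = 0.9327 × 275.4 = 256.9 V

256.9 V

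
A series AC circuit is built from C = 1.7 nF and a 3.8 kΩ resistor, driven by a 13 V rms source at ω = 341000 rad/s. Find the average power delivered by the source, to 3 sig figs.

36.9 mW

X_C = 1/(ωC) = 1730 Ω
Z = 3800 − j1730 Ω
|Z| = √(3800² + 1730²) = 4170 Ω
∠Z = arctan(-1730/3800) = -24.4°
I = V/|Z| = 3.12 mA
P = VI cos φ = 13 × 0.00312 × cos(-24.4°) = 36.9 mW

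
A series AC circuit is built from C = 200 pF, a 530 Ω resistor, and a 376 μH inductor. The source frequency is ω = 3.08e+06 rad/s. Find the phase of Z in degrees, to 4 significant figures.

-41.28°

X_L = ωL = 1158 Ω
X_C = 1/(ωC) = 1623 Ω
Net reactance X = X_L − X_C = -465.3 Ω
Z = 530.0 − j465.3 Ω
|Z| = √(530.0² + 465.3²) = 705.3 Ω
∠Z = arctan(-465.3/530.0) = -41.28°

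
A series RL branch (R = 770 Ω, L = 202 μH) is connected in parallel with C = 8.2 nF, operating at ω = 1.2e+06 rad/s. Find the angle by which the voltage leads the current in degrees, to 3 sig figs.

X_L = ωL = 242 Ω
X_C = 1/(ωC) = 102 Ω
Branch 1 (R+jX_L): Z₁ = 770 + j242 Ω, |Z₁| = 807 Ω
Branch 2 (−jX_C): Z₂ = −j102 Ω
Parallel: Z = Z₁Z₂/(Z₁+Z₂), |Z| = 105 Ω, ∠Z = -82.9°

-82.9°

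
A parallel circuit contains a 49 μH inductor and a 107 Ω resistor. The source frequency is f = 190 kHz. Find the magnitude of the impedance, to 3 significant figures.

51.3 Ω

ω = 2πf = 1.194e+06 rad/s
X_L = ωL = 58.5 Ω
Parallel: admittances add. Y = 1/R + 1/(jωL)
Y = (0.00935 − j0.0171) S
|Y| = 0.0195 S → |Z| = 1/|Y| = 51.3 Ω, ∠Z = −∠Y = 61.3°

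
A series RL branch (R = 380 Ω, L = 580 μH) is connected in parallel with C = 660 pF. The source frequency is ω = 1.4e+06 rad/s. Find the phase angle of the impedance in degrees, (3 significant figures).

X_L = ωL = 812 Ω
X_C = 1/(ωC) = 1080 Ω
Branch 1 (R+jX_L): Z₁ = 380 + j812 Ω, |Z₁| = 897 Ω
Branch 2 (−jX_C): Z₂ = −j1080 Ω
Parallel: Z = Z₁Z₂/(Z₁+Z₂), |Z| = 2080 Ω, ∠Z = 10.3°

10.3°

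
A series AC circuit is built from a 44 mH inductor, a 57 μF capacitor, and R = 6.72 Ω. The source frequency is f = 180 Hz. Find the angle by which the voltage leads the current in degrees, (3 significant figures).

ω = 2πf = 1131 rad/s
X_L = ωL = 49.8 Ω
X_C = 1/(ωC) = 15.5 Ω
Net reactance X = X_L − X_C = 34.3 Ω
Z = 6.72 + j34.3 Ω
|Z| = √(6.72² + 34.3²) = 34.9 Ω
∠Z = arctan(34.3/6.72) = 78.9°

78.9°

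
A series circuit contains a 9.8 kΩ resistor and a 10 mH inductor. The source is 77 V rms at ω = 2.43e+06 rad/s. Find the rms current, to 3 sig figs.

2.94 mA

X_L = ωL = 24300 Ω
Z = 9800 + j24300 Ω
|Z| = √(9800² + 24300²) = 26200 Ω
I = V/|Z| = 77/26200 = 2.94 mA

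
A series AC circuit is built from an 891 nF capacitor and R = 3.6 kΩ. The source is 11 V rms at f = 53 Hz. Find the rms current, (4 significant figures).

2.231 mA

ω = 2πf = 333.0 rad/s
X_C = 1/(ωC) = 3370 Ω
Z = 3600 − j3370 Ω
|Z| = √(3600² + 3370²) = 4931 Ω
I = V/|Z| = 11/4931 = 2.231 mA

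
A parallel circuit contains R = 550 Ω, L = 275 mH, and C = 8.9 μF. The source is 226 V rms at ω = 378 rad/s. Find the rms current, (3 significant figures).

X_L = ωL = 104 Ω
X_C = 1/(ωC) = 297 Ω
Parallel: admittances add. Y = 1/R + 1/(jωL) + jωC
Y = (0.00182 − j0.00626) S
|Y| = 0.00651 S → |Z| = 1/|Y| = 153 Ω, ∠Z = −∠Y = 73.8°
I = V/|Z| = 226/153 = 1.47 A

1.47 A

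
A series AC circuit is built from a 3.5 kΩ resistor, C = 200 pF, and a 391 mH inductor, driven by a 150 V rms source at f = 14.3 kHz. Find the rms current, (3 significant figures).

7.21 mA

ω = 2πf = 89850 rad/s
X_L = ωL = 35100 Ω
X_C = 1/(ωC) = 55600 Ω
Net reactance X = X_L − X_C = -20500 Ω
Z = 3500 − j20500 Ω
|Z| = √(3500² + 20500²) = 20800 Ω
I = V/|Z| = 150/20800 = 7.21 mA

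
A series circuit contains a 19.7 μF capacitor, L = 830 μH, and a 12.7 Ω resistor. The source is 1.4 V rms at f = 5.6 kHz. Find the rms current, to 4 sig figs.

ω = 2πf = 35190 rad/s
X_L = ωL = 29.20 Ω
X_C = 1/(ωC) = 1.443 Ω
Net reactance X = X_L − X_C = 27.76 Ω
Z = 12.70 + j27.76 Ω
|Z| = √(12.70² + 27.76²) = 30.53 Ω
I = V/|Z| = 1.4/30.53 = 45.86 mA

45.86 mA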